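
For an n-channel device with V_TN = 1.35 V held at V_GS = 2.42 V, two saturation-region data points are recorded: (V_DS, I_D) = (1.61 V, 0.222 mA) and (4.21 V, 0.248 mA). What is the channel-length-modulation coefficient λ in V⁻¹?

λ = 0.0486 V⁻¹

With V_GS fixed, I_D ∝ (1 + λ V_DS) in saturation, so I_D2/I_D1 = (1 + λ V_DS2)/(1 + λ V_DS1).
0.248/0.222 = 1.117 = (1 + 4.21 λ)/(1 + 1.61 λ).
Solving: λ (I_D1 V_DS2 − I_D2 V_DS1) = I_D2 − I_D1, so λ = (0.248 − 0.222) / (0.222 × 4.21 − 0.248 × 1.61) = 0.026 / 0.535 = 0.0486 V⁻¹.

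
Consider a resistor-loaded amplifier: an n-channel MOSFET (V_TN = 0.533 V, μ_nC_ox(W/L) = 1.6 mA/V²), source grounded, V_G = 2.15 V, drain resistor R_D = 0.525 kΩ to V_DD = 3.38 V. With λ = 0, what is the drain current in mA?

V_GS = V_G = 2.15 V, so V_ov = 2.15 − 0.533 = 1.62 V.
Assume saturation: I_D = ½ k_n V_ov² = 0.5 × 1.6 × 1.62² = 2.09 mA, giving V_DS = V_DD − I_D R_D = 3.38 − 2.09 × 0.525 = 2.28 V.
V_DS = 2.28 V ≥ V_ov = 1.62 V, confirming saturation.

I_D = 2.09 mA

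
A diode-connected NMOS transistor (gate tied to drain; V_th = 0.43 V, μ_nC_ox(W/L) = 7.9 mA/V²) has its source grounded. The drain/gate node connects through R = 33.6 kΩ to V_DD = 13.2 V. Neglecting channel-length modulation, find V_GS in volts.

V_GS = 0.736 V

With gate tied to drain, V_GS = V_DS ≥ V_GS − V_th, so the device is in saturation.
KCL at the drain: ½ k_n (V_GS − V_th)² = (V_DD − V_GS)/R.
Let x = V_GS − 0.43. Then 133 x² + x − 12.77 = 0, giving x = 0.306 V (positive root), so V_GS = 0.736 V.
I_D = (V_DD − V_GS)/R = (13.2 − 0.736) / 33.6 = 0.371 mA.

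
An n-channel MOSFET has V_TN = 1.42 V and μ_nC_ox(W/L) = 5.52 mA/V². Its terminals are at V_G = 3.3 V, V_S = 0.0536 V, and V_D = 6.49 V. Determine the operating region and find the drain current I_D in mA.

Saturation; I_D = 9.21 mA

V_GS = V_G − V_S = 3.3 − 0.0536 = 3.25 V; V_DS = V_D − V_S = 6.49 − 0.0536 = 6.44 V.
V_ov = V_GS − V_TN = 3.25 − 1.42 = 1.83 V.
Since V_DS = 6.44 V ≥ V_ov = 1.83 V, the device is in saturation.
I_D = ½ k_n V_ov² = 0.5 × 5.52 × 1.83² = 9.21 mA.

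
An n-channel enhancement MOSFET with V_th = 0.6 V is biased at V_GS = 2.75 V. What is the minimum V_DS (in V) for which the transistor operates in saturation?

The boundary between triode and saturation is V_DS = V_GS − V_th = V_ov.
V_ov = 2.75 − 0.6 = 2.15 V.

V_DS,sat = 2.15 V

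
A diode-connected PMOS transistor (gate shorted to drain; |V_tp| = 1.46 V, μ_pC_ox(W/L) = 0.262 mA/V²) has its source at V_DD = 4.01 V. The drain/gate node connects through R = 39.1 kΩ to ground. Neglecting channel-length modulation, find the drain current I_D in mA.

With gate tied to drain, V_SG = V_SD ≥ V_SG − |V_tp|, so the device is in saturation.
KCL at the drain: ½ k_p (V_SG − |V_tp|)² = (V_DD − V_SG)/R.
Let x = V_SG − 1.46. Then 5.12 x² + x − 2.55 = 0, giving x = 0.615 V (positive root), so V_SG = 2.07 V.
I_D = (V_DD − V_SG)/R = (4.01 − 2.07) / 39.1 = 0.0495 mA.

I_D = 0.0495 mA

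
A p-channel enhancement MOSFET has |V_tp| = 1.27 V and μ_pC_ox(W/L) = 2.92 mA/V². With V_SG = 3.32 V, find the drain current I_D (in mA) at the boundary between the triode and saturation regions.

At the boundary V_SD = V_ov = V_SG − |V_tp| = 3.32 − 1.27 = 2.05 V.
I_D = ½ k_p V_ov² = 0.5 × 2.92 × 2.05² = 6.14 mA.

I_D = 6.14 mA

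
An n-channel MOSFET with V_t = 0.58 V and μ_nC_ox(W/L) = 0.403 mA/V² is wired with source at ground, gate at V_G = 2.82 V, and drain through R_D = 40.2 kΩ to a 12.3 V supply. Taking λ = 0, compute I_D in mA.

V_GS = V_G = 2.82 V, so V_ov = 2.82 − 0.58 = 2.24 V.
Assume saturation: I_D = ½ k_n V_ov² = 0.5 × 0.403 × 2.24² = 1.01 mA, giving V_DS = V_DD − I_D R_D = 12.3 − 1.01 × 40.2 = -28.3 V.
But -28.3 V < V_ov = 2.24 V, so the device is actually in triode.
In triode I_D = k_n[V_ov V_DS − ½ V_DS²] and I_D = (V_DD − V_DS)/R_D. Equating: 8.1 V_DS² − 37.29 V_DS + 12.3 = 0, giving V_DS = 0.358 V (the root below V_ov).
I_D = (12.3 − 0.358) / 40.2 = 0.297 mA.

I_D = 0.297 mA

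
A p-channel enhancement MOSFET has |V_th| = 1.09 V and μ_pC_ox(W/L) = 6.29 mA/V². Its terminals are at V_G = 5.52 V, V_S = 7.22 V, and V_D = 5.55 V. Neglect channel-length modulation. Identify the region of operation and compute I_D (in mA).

Saturation; I_D = 1.17 mA

V_SG = V_S − V_G = 7.22 − 5.52 = 1.7 V; V_SD = V_S − V_D = 7.22 − 5.55 = 1.67 V.
V_ov = V_SG − |V_th| = 1.7 − 1.09 = 0.61 V.
Since V_SD = 1.67 V ≥ V_ov = 0.61 V, the device is in saturation.
I_D = ½ k_p V_ov² = 0.5 × 6.29 × 0.61² = 1.17 mA.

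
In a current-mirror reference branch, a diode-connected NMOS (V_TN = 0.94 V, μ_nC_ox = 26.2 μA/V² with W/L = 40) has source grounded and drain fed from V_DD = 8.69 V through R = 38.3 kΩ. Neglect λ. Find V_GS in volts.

V_GS = 1.54 V

With gate tied to drain, V_GS = V_DS ≥ V_GS − V_TN, so the device is in saturation.
k_n = μ_nC_ox · (W/L) = 1.048 mA/V².
KCL at the drain: ½ k_n (V_GS − V_TN)² = (V_DD − V_GS)/R.
Let x = V_GS − 0.94. Then 20.1 x² + x − 7.75 = 0, giving x = 0.597 V (positive root), so V_GS = 1.54 V.
I_D = (V_DD − V_GS)/R = (8.69 − 1.54) / 38.3 = 0.187 mA.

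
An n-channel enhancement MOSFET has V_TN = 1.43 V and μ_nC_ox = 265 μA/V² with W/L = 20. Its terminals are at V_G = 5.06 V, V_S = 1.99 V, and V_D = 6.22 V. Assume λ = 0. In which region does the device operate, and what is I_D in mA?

V_GS = V_G − V_S = 5.06 − 1.99 = 3.07 V; V_DS = V_D − V_S = 6.22 − 1.99 = 4.23 V.
k_n = μ_nC_ox · (W/L) = 5.3 mA/V².
V_ov = V_GS − V_TN = 3.07 − 1.43 = 1.64 V.
Since V_DS = 4.23 V ≥ V_ov = 1.64 V, the device is in saturation.
I_D = ½ k_n V_ov² = 0.5 × 5.3 × 1.64² = 7.13 mA.

Saturation; I_D = 7.13 mA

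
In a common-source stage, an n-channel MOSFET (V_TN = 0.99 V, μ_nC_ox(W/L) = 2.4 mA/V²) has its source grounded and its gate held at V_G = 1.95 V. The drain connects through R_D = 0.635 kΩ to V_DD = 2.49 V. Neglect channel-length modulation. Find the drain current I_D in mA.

V_GS = V_G = 1.95 V, so V_ov = 1.95 − 0.99 = 0.96 V.
Assume saturation: I_D = ½ k_n V_ov² = 0.5 × 2.4 × 0.96² = 1.11 mA, giving V_DS = V_DD − I_D R_D = 2.49 − 1.11 × 0.635 = 1.79 V.
V_DS = 1.79 V ≥ V_ov = 0.96 V, confirming saturation.

I_D = 1.11 mA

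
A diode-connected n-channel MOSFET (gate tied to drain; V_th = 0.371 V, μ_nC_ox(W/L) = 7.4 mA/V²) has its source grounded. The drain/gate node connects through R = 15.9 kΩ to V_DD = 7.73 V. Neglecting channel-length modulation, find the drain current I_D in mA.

I_D = 0.441 mA

With gate tied to drain, V_GS = V_DS ≥ V_GS − V_th, so the device is in saturation.
KCL at the drain: ½ k_n (V_GS − V_th)² = (V_DD − V_GS)/R.
Let x = V_GS − 0.371. Then 58.8 x² + x − 7.359 = 0, giving x = 0.345 V (positive root), so V_GS = 0.716 V.
I_D = (V_DD − V_GS)/R = (7.73 − 0.716) / 15.9 = 0.441 mA.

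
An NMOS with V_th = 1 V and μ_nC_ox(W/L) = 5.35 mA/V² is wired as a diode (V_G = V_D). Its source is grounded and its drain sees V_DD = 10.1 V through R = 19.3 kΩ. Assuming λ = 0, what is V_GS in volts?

With gate tied to drain, V_GS = V_DS ≥ V_GS − V_th, so the device is in saturation.
KCL at the drain: ½ k_n (V_GS − V_th)² = (V_DD − V_GS)/R.
Let x = V_GS − 1. Then 51.6 x² + x − 9.1 = 0, giving x = 0.41 V (positive root), so V_GS = 1.41 V.
I_D = (V_DD − V_GS)/R = (10.1 − 1.41) / 19.3 = 0.45 mA.

V_GS = 1.41 V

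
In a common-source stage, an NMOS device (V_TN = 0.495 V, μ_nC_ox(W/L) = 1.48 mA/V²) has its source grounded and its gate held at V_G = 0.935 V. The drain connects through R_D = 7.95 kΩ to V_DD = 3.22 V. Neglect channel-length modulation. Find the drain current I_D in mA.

V_GS = V_G = 0.935 V, so V_ov = 0.935 − 0.495 = 0.44 V.
Assume saturation: I_D = ½ k_n V_ov² = 0.5 × 1.48 × 0.44² = 0.143 mA, giving V_DS = V_DD − I_D R_D = 3.22 − 0.143 × 7.95 = 2.08 V.
V_DS = 2.08 V ≥ V_ov = 0.44 V, confirming saturation.

I_D = 0.143 mA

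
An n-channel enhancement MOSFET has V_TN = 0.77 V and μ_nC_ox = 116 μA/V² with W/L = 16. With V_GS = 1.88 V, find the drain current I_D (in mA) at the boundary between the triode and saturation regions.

I_D = 1.14 mA

At the boundary V_DS = V_ov = V_GS − V_TN = 1.88 − 0.77 = 1.11 V.
k_n = μ_nC_ox · (W/L) = 1.856 mA/V².
I_D = ½ k_n V_ov² = 0.5 × 1.856 × 1.11² = 1.14 mA.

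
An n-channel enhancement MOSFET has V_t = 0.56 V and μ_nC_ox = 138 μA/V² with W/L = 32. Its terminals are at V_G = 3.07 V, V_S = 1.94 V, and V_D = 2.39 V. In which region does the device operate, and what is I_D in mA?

V_GS = V_G − V_S = 3.07 − 1.94 = 1.13 V; V_DS = V_D − V_S = 2.39 − 1.94 = 0.45 V.
k_n = μ_nC_ox · (W/L) = 4.416 mA/V².
V_ov = V_GS − V_t = 1.13 − 0.56 = 0.57 V.
Since V_DS = 0.45 V < V_ov = 0.57 V, the device is in the triode region.
I_D = k_n [V_ov · V_DS − ½ V_DS²] = 4.416 × [0.57 × 0.45 − 0.5 × 0.45²] = 0.686 mA.

Triode; I_D = 0.686 mA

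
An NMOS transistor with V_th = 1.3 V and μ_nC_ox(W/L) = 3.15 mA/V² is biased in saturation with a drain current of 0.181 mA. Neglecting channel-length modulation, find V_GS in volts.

V_GS = 1.64 V

In saturation I_D = ½ k_n (V_GS − V_th)², so V_GS − V_th = √(2 I_D / k_n) = √(2 × 0.181 / 3.15) = 0.339 V.
V_GS = 1.3 + 0.339 = 1.64 V.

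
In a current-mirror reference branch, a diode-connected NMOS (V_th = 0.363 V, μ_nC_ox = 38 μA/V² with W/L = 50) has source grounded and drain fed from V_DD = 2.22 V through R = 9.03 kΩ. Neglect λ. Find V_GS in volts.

V_GS = 0.774 V

With gate tied to drain, V_GS = V_DS ≥ V_GS − V_th, so the device is in saturation.
k_n = μ_nC_ox · (W/L) = 1.9 mA/V².
KCL at the drain: ½ k_n (V_GS − V_th)² = (V_DD − V_GS)/R.
Let x = V_GS − 0.363. Then 8.58 x² + x − 1.857 = 0, giving x = 0.411 V (positive root), so V_GS = 0.774 V.
I_D = (V_DD − V_GS)/R = (2.22 − 0.774) / 9.03 = 0.16 mA.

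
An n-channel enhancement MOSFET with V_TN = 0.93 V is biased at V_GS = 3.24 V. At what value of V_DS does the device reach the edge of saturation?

V_DS,sat = 2.31 V

The boundary between triode and saturation is V_DS = V_GS − V_TN = V_ov.
V_ov = 3.24 − 0.93 = 2.31 V.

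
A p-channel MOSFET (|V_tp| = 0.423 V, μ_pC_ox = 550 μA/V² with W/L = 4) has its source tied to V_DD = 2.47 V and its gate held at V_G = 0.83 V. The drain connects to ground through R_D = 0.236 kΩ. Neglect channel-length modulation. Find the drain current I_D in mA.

I_D = 1.63 mA

V_SG = V_DD − V_G = 2.47 − 0.83 = 1.64 V, so V_ov = 1.64 − 0.423 = 1.22 V.
k_p = μ_pC_ox · (W/L) = 2.2 mA/V².
Assume saturation: I_D = ½ k_p V_ov² = 0.5 × 2.2 × 1.22² = 1.63 mA, giving V_SD = V_DD − I_D R_D = 2.47 − 1.63 × 0.236 = 2.09 V.
V_SD = 2.09 V ≥ V_ov = 1.22 V, confirming saturation.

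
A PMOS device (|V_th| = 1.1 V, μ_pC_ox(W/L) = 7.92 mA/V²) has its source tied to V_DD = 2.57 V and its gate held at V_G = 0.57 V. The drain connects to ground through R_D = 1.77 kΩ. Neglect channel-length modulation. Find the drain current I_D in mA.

I_D = 1.33 mA

V_SG = V_DD − V_G = 2.57 − 0.57 = 2 V, so V_ov = 2 − 1.1 = 0.9 V.
Assume saturation: I_D = ½ k_p V_ov² = 0.5 × 7.92 × 0.9² = 3.21 mA, giving V_SD = V_DD − I_D R_D = 2.57 − 3.21 × 1.77 = -3.11 V.
But -3.11 V < V_ov = 0.9 V, so the device is actually in triode.
In triode I_D = k_p[V_ov V_SD − ½ V_SD²] and I_D = (V_DD − V_SD)/R_D. Equating: 7.01 V_SD² − 13.62 V_SD + 2.57 = 0, giving V_SD = 0.212 V (the root below V_ov).
I_D = (2.57 − 0.212) / 1.77 = 1.33 mA.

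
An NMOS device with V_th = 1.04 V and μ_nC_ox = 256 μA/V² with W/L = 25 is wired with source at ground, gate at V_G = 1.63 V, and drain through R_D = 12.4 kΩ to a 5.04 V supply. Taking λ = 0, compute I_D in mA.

V_GS = V_G = 1.63 V, so V_ov = 1.63 − 1.04 = 0.59 V.
k_n = μ_nC_ox · (W/L) = 6.4 mA/V².
Assume saturation: I_D = ½ k_n V_ov² = 0.5 × 6.4 × 0.59² = 1.11 mA, giving V_DS = V_DD − I_D R_D = 5.04 − 1.11 × 12.4 = -8.77 V.
But -8.77 V < V_ov = 0.59 V, so the device is actually in triode.
In triode I_D = k_n[V_ov V_DS − ½ V_DS²] and I_D = (V_DD − V_DS)/R_D. Equating: 39.7 V_DS² − 47.82 V_DS + 5.04 = 0, giving V_DS = 0.117 V (the root below V_ov).
I_D = (5.04 − 0.117) / 12.4 = 0.397 mA.

I_D = 0.397 mA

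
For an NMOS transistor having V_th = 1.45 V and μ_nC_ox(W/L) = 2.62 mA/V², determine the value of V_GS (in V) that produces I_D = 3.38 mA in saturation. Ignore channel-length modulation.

In saturation I_D = ½ k_n (V_GS − V_th)², so V_GS − V_th = √(2 I_D / k_n) = √(2 × 3.38 / 2.62) = 1.61 V.
V_GS = 1.45 + 1.61 = 3.06 V.

V_GS = 3.06 V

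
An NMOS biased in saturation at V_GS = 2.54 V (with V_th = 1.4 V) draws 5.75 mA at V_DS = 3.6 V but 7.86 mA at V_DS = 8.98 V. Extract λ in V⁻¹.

λ = 0.0904 V⁻¹

With V_GS fixed, I_D ∝ (1 + λ V_DS) in saturation, so I_D2/I_D1 = (1 + λ V_DS2)/(1 + λ V_DS1).
7.86/5.75 = 1.367 = (1 + 8.98 λ)/(1 + 3.6 λ).
Solving: λ (I_D1 V_DS2 − I_D2 V_DS1) = I_D2 − I_D1, so λ = (7.86 − 5.75) / (5.75 × 8.98 − 7.86 × 3.6) = 2.11 / 23.3 = 0.0904 V⁻¹.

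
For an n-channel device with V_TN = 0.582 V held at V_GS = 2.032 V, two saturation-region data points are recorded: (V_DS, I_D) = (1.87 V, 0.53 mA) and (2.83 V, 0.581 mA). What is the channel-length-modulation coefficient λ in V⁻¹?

λ = 0.123 V⁻¹

With V_GS fixed, I_D ∝ (1 + λ V_DS) in saturation, so I_D2/I_D1 = (1 + λ V_DS2)/(1 + λ V_DS1).
0.581/0.53 = 1.096 = (1 + 2.83 λ)/(1 + 1.87 λ).
Solving: λ (I_D1 V_DS2 − I_D2 V_DS1) = I_D2 − I_D1, so λ = (0.581 − 0.53) / (0.53 × 2.83 − 0.581 × 1.87) = 0.051 / 0.413 = 0.123 V⁻¹.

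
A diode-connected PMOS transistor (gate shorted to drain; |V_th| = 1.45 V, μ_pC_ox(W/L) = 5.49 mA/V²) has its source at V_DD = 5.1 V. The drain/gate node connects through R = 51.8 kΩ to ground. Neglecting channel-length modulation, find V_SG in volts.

With gate tied to drain, V_SG = V_SD ≥ V_SG − |V_th|, so the device is in saturation.
KCL at the drain: ½ k_p (V_SG − |V_th|)² = (V_DD − V_SG)/R.
Let x = V_SG − 1.45. Then 142 x² + x − 3.65 = 0, giving x = 0.157 V (positive root), so V_SG = 1.61 V.
I_D = (V_DD − V_SG)/R = (5.1 − 1.61) / 51.8 = 0.0674 mA.

V_SG = 1.61 V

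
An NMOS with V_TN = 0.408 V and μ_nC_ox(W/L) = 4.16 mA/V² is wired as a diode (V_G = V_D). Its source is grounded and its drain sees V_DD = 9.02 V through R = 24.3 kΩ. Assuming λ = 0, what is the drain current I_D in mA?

I_D = 0.338 mA

With gate tied to drain, V_GS = V_DS ≥ V_GS − V_TN, so the device is in saturation.
KCL at the drain: ½ k_n (V_GS − V_TN)² = (V_DD − V_GS)/R.
Let x = V_GS − 0.408. Then 50.5 x² + x − 8.612 = 0, giving x = 0.403 V (positive root), so V_GS = 0.811 V.
I_D = (V_DD − V_GS)/R = (9.02 − 0.811) / 24.3 = 0.338 mA.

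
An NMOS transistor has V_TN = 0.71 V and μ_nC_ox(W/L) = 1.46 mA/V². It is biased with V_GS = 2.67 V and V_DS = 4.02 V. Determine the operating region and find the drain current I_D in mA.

Saturation; I_D = 2.80 mA

V_ov = V_GS − V_TN = 2.67 − 0.71 = 1.96 V.
Since V_DS = 4.02 V ≥ V_ov = 1.96 V, the device is in saturation.
I_D = ½ k_n V_ov² = 0.5 × 1.46 × 1.96² = 2.8 mA.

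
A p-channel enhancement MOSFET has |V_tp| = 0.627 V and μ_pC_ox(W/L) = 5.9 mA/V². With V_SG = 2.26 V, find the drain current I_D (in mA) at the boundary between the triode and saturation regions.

At the boundary V_SD = V_ov = V_SG − |V_tp| = 2.26 − 0.627 = 1.63 V.
I_D = ½ k_p V_ov² = 0.5 × 5.9 × 1.63² = 7.87 mA.

I_D = 7.87 mA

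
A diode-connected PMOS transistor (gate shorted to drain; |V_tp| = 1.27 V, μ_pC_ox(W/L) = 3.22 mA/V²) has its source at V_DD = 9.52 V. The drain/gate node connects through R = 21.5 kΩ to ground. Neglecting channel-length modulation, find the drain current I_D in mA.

With gate tied to drain, V_SG = V_SD ≥ V_SG − |V_tp|, so the device is in saturation.
KCL at the drain: ½ k_p (V_SG − |V_tp|)² = (V_DD − V_SG)/R.
Let x = V_SG − 1.27. Then 34.6 x² + x − 8.25 = 0, giving x = 0.474 V (positive root), so V_SG = 1.74 V.
I_D = (V_DD − V_SG)/R = (9.52 − 1.74) / 21.5 = 0.362 mA.

I_D = 0.362 mA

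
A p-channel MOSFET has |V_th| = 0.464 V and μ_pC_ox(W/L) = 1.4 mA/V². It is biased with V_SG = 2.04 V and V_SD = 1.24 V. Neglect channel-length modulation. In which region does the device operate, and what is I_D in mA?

Triode; I_D = 1.66 mA

V_ov = V_SG − |V_th| = 2.04 − 0.464 = 1.58 V.
Since V_SD = 1.24 V < V_ov = 1.58 V, the device is in the triode region.
I_D = k_p [V_ov · V_SD − ½ V_SD²] = 1.4 × [1.58 × 1.24 − 0.5 × 1.24²] = 1.66 mA.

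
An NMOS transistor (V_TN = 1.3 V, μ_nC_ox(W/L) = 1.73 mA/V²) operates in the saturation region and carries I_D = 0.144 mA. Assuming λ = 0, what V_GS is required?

In saturation I_D = ½ k_n (V_GS − V_TN)², so V_GS − V_TN = √(2 I_D / k_n) = √(2 × 0.144 / 1.73) = 0.408 V.
V_GS = 1.3 + 0.408 = 1.71 V.

V_GS = 1.71 V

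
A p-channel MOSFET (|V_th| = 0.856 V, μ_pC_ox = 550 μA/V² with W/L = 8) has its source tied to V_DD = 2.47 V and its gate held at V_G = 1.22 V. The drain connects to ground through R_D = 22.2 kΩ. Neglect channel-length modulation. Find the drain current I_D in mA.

V_SG = V_DD − V_G = 2.47 − 1.22 = 1.25 V, so V_ov = 1.25 − 0.856 = 0.394 V.
k_p = μ_pC_ox · (W/L) = 4.4 mA/V².
Assume saturation: I_D = ½ k_p V_ov² = 0.5 × 4.4 × 0.394² = 0.342 mA, giving V_SD = V_DD − I_D R_D = 2.47 − 0.342 × 22.2 = -5.11 V.
But -5.11 V < V_ov = 0.394 V, so the device is actually in triode.
In triode I_D = k_p[V_ov V_SD − ½ V_SD²] and I_D = (V_DD − V_SD)/R_D. Equating: 48.8 V_SD² − 39.49 V_SD + 2.47 = 0, giving V_SD = 0.0683 V (the root below V_ov).
I_D = (2.47 − 0.0683) / 22.2 = 0.108 mA.

I_D = 0.108 mA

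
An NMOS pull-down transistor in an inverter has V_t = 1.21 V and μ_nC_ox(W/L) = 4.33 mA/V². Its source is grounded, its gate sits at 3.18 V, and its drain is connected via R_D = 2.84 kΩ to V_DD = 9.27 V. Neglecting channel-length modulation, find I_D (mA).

V_GS = V_G = 3.18 V, so V_ov = 3.18 − 1.21 = 1.97 V.
Assume saturation: I_D = ½ k_n V_ov² = 0.5 × 4.33 × 1.97² = 8.4 mA, giving V_DS = V_DD − I_D R_D = 9.27 − 8.4 × 2.84 = -14.6 V.
But -14.6 V < V_ov = 1.97 V, so the device is actually in triode.
In triode I_D = k_n[V_ov V_DS − ½ V_DS²] and I_D = (V_DD − V_DS)/R_D. Equating: 6.15 V_DS² − 25.23 V_DS + 9.27 = 0, giving V_DS = 0.408 V (the root below V_ov).
I_D = (9.27 − 0.408) / 2.84 = 3.12 mA.

I_D = 3.12 mA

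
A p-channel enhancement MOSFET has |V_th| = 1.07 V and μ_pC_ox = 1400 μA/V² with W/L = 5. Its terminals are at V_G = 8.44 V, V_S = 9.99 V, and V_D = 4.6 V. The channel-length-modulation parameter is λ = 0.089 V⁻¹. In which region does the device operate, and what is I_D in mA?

V_SG = V_S − V_G = 9.99 − 8.44 = 1.55 V; V_SD = V_S − V_D = 9.99 − 4.6 = 5.39 V.
k_p = μ_pC_ox · (W/L) = 7 mA/V².
V_ov = V_SG − |V_th| = 1.55 − 1.07 = 0.48 V.
Since V_SD = 5.39 V ≥ V_ov = 0.48 V, the device is in saturation.
I_D = ½ k_p V_ov² (1 + λ V_SD) = 0.5 × 7 × 0.48² × (1 + 0.089 × 5.39) = 1.19 mA.

Saturation; I_D = 1.19 mA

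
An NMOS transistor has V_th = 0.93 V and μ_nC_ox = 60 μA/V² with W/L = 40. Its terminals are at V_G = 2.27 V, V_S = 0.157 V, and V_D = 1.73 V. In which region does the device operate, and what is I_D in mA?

V_GS = V_G − V_S = 2.27 − 0.157 = 2.11 V; V_DS = V_D − V_S = 1.73 − 0.157 = 1.57 V.
k_n = μ_nC_ox · (W/L) = 2.4 mA/V².
V_ov = V_GS − V_th = 2.11 − 0.93 = 1.18 V.
Since V_DS = 1.57 V ≥ V_ov = 1.18 V, the device is in saturation.
I_D = ½ k_n V_ov² = 0.5 × 2.4 × 1.18² = 1.68 mA.

Saturation; I_D = 1.68 mA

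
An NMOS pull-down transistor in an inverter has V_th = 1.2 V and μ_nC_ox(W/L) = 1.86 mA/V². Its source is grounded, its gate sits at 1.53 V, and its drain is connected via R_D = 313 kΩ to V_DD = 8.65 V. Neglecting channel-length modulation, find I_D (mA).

V_GS = V_G = 1.53 V, so V_ov = 1.53 − 1.2 = 0.33 V.
Assume saturation: I_D = ½ k_n V_ov² = 0.5 × 1.86 × 0.33² = 0.101 mA, giving V_DS = V_DD − I_D R_D = 8.65 − 0.101 × 313 = -23 V.
But -23 V < V_ov = 0.33 V, so the device is actually in triode.
In triode I_D = k_n[V_ov V_DS − ½ V_DS²] and I_D = (V_DD − V_DS)/R_D. Equating: 291 V_DS² − 193.1 V_DS + 8.65 = 0, giving V_DS = 0.0483 V (the root below V_ov).
I_D = (8.65 − 0.0483) / 313 = 0.0275 mA.

I_D = 0.0275 mA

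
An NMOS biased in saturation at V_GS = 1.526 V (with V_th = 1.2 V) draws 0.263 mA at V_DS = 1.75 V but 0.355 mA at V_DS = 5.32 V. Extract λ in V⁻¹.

λ = 0.118 V⁻¹

With V_GS fixed, I_D ∝ (1 + λ V_DS) in saturation, so I_D2/I_D1 = (1 + λ V_DS2)/(1 + λ V_DS1).
0.355/0.263 = 1.35 = (1 + 5.32 λ)/(1 + 1.75 λ).
Solving: λ (I_D1 V_DS2 − I_D2 V_DS1) = I_D2 − I_D1, so λ = (0.355 − 0.263) / (0.263 × 5.32 − 0.355 × 1.75) = 0.092 / 0.778 = 0.118 V⁻¹.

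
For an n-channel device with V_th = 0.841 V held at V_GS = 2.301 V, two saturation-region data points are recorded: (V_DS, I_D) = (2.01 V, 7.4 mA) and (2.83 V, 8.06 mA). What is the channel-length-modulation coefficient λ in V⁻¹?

With V_GS fixed, I_D ∝ (1 + λ V_DS) in saturation, so I_D2/I_D1 = (1 + λ V_DS2)/(1 + λ V_DS1).
8.06/7.4 = 1.089 = (1 + 2.83 λ)/(1 + 2.01 λ).
Solving: λ (I_D1 V_DS2 − I_D2 V_DS1) = I_D2 − I_D1, so λ = (8.06 − 7.4) / (7.4 × 2.83 − 8.06 × 2.01) = 0.66 / 4.74 = 0.139 V⁻¹.

λ = 0.139 V⁻¹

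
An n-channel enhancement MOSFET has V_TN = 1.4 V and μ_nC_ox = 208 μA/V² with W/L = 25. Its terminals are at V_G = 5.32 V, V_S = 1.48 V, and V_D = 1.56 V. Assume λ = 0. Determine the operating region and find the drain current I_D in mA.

V_GS = V_G − V_S = 5.32 − 1.48 = 3.84 V; V_DS = V_D − V_S = 1.56 − 1.48 = 0.08 V.
k_n = μ_nC_ox · (W/L) = 5.2 mA/V².
V_ov = V_GS − V_TN = 3.84 − 1.4 = 2.44 V.
Since V_DS = 0.08 V < V_ov = 2.44 V, the device is in the triode region.
I_D = k_n [V_ov · V_DS − ½ V_DS²] = 5.2 × [2.44 × 0.08 − 0.5 × 0.08²] = 0.998 mA.

Triode; I_D = 0.998 mA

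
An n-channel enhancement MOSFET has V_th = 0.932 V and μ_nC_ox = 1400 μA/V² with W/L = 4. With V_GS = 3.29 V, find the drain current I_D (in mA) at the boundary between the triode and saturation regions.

At the boundary V_DS = V_ov = V_GS − V_th = 3.29 − 0.932 = 2.36 V.
k_n = μ_nC_ox · (W/L) = 5.6 mA/V².
I_D = ½ k_n V_ov² = 0.5 × 5.6 × 2.36² = 15.6 mA.

I_D = 15.6 mA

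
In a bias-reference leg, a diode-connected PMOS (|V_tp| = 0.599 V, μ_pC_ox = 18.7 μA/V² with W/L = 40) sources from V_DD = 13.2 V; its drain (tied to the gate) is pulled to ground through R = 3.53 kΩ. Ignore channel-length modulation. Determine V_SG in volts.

With gate tied to drain, V_SG = V_SD ≥ V_SG − |V_tp|, so the device is in saturation.
k_p = μ_pC_ox · (W/L) = 0.748 mA/V².
KCL at the drain: ½ k_p (V_SG − |V_tp|)² = (V_DD − V_SG)/R.
Let x = V_SG − 0.599. Then 1.32 x² + x − 12.6 = 0, giving x = 2.73 V (positive root), so V_SG = 3.33 V.
I_D = (V_DD − V_SG)/R = (13.2 − 3.33) / 3.53 = 2.8 mA.

V_SG = 3.33 V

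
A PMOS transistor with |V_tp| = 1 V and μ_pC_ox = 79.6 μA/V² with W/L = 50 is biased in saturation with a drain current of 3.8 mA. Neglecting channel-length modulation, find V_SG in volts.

k_p = μ_pC_ox · (W/L) = 3.98 mA/V².
In saturation I_D = ½ k_p (V_SG − |V_tp|)², so V_SG − |V_tp| = √(2 I_D / k_p) = √(2 × 3.8 / 3.98) = 1.38 V.
V_SG = 1 + 1.38 = 2.38 V.

V_SG = 2.38 V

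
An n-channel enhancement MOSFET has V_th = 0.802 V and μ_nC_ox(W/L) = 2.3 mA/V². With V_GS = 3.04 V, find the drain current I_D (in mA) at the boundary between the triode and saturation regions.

At the boundary V_DS = V_ov = V_GS − V_th = 3.04 − 0.802 = 2.24 V.
I_D = ½ k_n V_ov² = 0.5 × 2.3 × 2.24² = 5.76 mA.

I_D = 5.76 mA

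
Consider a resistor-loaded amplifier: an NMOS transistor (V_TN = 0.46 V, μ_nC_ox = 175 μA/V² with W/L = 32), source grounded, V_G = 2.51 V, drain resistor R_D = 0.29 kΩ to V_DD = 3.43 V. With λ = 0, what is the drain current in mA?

I_D = 8.49 mA

V_GS = V_G = 2.51 V, so V_ov = 2.51 − 0.46 = 2.05 V.
k_n = μ_nC_ox · (W/L) = 5.6 mA/V².
Assume saturation: I_D = ½ k_n V_ov² = 0.5 × 5.6 × 2.05² = 11.8 mA, giving V_DS = V_DD − I_D R_D = 3.43 − 11.8 × 0.29 = 0.0176 V.
But 0.0176 V < V_ov = 2.05 V, so the device is actually in triode.
In triode I_D = k_n[V_ov V_DS − ½ V_DS²] and I_D = (V_DD − V_DS)/R_D. Equating: 0.812 V_DS² − 4.329 V_DS + 3.43 = 0, giving V_DS = 0.968 V (the root below V_ov).
I_D = (3.43 − 0.968) / 0.29 = 8.49 mA.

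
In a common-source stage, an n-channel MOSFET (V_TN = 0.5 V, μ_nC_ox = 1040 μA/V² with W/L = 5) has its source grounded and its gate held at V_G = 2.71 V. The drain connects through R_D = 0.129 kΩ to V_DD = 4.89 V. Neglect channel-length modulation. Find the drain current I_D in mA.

V_GS = V_G = 2.71 V, so V_ov = 2.71 − 0.5 = 2.21 V.
k_n = μ_nC_ox · (W/L) = 5.2 mA/V².
Assume saturation: I_D = ½ k_n V_ov² = 0.5 × 5.2 × 2.21² = 12.7 mA, giving V_DS = V_DD − I_D R_D = 4.89 − 12.7 × 0.129 = 3.25 V.
V_DS = 3.25 V ≥ V_ov = 2.21 V, confirming saturation.

I_D = 12.7 mA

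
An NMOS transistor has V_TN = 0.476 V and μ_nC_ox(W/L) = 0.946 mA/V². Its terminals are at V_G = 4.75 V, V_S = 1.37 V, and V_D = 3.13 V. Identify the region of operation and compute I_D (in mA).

V_GS = V_G − V_S = 4.75 − 1.37 = 3.38 V; V_DS = V_D − V_S = 3.13 − 1.37 = 1.76 V.
V_ov = V_GS − V_TN = 3.38 − 0.476 = 2.9 V.
Since V_DS = 1.76 V < V_ov = 2.9 V, the device is in the triode region.
I_D = k_n [V_ov · V_DS − ½ V_DS²] = 0.946 × [2.9 × 1.76 − 0.5 × 1.76²] = 3.37 mA.

Triode; I_D = 3.37 mA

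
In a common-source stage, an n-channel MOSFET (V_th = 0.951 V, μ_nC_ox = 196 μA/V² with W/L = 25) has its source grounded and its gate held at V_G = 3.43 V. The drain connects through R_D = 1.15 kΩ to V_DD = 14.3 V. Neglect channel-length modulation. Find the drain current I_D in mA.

V_GS = V_G = 3.43 V, so V_ov = 3.43 − 0.951 = 2.48 V.
k_n = μ_nC_ox · (W/L) = 4.9 mA/V².
Assume saturation: I_D = ½ k_n V_ov² = 0.5 × 4.9 × 2.48² = 15.1 mA, giving V_DS = V_DD − I_D R_D = 14.3 − 15.1 × 1.15 = -3.01 V.
But -3.01 V < V_ov = 2.48 V, so the device is actually in triode.
In triode I_D = k_n[V_ov V_DS − ½ V_DS²] and I_D = (V_DD − V_DS)/R_D. Equating: 2.82 V_DS² − 14.97 V_DS + 14.3 = 0, giving V_DS = 1.25 V (the root below V_ov).
I_D = (14.3 − 1.25) / 1.15 = 11.3 mA.

I_D = 11.3 mA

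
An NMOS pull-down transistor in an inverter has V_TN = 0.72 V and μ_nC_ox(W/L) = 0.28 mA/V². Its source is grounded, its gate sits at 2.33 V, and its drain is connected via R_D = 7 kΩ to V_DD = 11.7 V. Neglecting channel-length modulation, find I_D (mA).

V_GS = V_G = 2.33 V, so V_ov = 2.33 − 0.72 = 1.61 V.
Assume saturation: I_D = ½ k_n V_ov² = 0.5 × 0.28 × 1.61² = 0.363 mA, giving V_DS = V_DD − I_D R_D = 11.7 − 0.363 × 7 = 9.16 V.
V_DS = 9.16 V ≥ V_ov = 1.61 V, confirming saturation.

I_D = 0.363 mA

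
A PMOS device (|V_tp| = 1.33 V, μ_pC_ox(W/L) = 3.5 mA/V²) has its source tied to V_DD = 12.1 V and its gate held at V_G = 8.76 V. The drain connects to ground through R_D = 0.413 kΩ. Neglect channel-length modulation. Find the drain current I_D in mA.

V_SG = V_DD − V_G = 12.1 − 8.76 = 3.34 V, so V_ov = 3.34 − 1.33 = 2.01 V.
Assume saturation: I_D = ½ k_p V_ov² = 0.5 × 3.5 × 2.01² = 7.07 mA, giving V_SD = V_DD − I_D R_D = 12.1 − 7.07 × 0.413 = 9.18 V.
V_SD = 9.18 V ≥ V_ov = 2.01 V, confirming saturation.

I_D = 7.07 mA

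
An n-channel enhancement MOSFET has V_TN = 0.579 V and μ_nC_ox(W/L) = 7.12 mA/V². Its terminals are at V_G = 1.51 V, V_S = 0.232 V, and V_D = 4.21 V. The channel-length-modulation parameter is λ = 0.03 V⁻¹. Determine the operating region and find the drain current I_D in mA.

V_GS = V_G − V_S = 1.51 − 0.232 = 1.28 V; V_DS = V_D − V_S = 4.21 − 0.232 = 3.98 V.
V_ov = V_GS − V_TN = 1.28 − 0.579 = 0.699 V.
Since V_DS = 3.98 V ≥ V_ov = 0.699 V, the device is in saturation.
I_D = ½ k_n V_ov² (1 + λ V_DS) = 0.5 × 7.12 × 0.699² × (1 + 0.03 × 3.98) = 1.95 mA.

Saturation; I_D = 1.95 mA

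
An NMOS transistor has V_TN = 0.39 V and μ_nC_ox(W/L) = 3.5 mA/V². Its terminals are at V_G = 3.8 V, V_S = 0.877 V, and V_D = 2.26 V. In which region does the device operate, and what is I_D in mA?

Triode; I_D = 8.91 mA

V_GS = V_G − V_S = 3.8 − 0.877 = 2.92 V; V_DS = V_D − V_S = 2.26 − 0.877 = 1.38 V.
V_ov = V_GS − V_TN = 2.92 − 0.39 = 2.53 V.
Since V_DS = 1.38 V < V_ov = 2.53 V, the device is in the triode region.
I_D = k_n [V_ov · V_DS − ½ V_DS²] = 3.5 × [2.53 × 1.38 − 0.5 × 1.38²] = 8.91 mA.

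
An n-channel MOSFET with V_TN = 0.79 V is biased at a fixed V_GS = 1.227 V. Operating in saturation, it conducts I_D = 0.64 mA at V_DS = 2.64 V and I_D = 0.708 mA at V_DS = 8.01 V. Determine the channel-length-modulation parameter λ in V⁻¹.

With V_GS fixed, I_D ∝ (1 + λ V_DS) in saturation, so I_D2/I_D1 = (1 + λ V_DS2)/(1 + λ V_DS1).
0.708/0.64 = 1.106 = (1 + 8.01 λ)/(1 + 2.64 λ).
Solving: λ (I_D1 V_DS2 − I_D2 V_DS1) = I_D2 − I_D1, so λ = (0.708 − 0.64) / (0.64 × 8.01 − 0.708 × 2.64) = 0.068 / 3.26 = 0.0209 V⁻¹.

λ = 0.0209 V⁻¹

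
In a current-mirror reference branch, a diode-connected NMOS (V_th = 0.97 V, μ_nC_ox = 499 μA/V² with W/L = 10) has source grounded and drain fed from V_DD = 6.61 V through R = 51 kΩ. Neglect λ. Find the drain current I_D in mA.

I_D = 0.107 mA

With gate tied to drain, V_GS = V_DS ≥ V_GS − V_th, so the device is in saturation.
k_n = μ_nC_ox · (W/L) = 4.99 mA/V².
KCL at the drain: ½ k_n (V_GS − V_th)² = (V_DD − V_GS)/R.
Let x = V_GS − 0.97. Then 127 x² + x − 5.64 = 0, giving x = 0.207 V (positive root), so V_GS = 1.18 V.
I_D = (V_DD − V_GS)/R = (6.61 − 1.18) / 51 = 0.107 mA.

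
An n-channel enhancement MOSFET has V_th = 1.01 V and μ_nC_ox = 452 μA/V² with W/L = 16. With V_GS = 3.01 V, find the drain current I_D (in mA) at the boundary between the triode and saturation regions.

At the boundary V_DS = V_ov = V_GS − V_th = 3.01 − 1.01 = 2 V.
k_n = μ_nC_ox · (W/L) = 7.232 mA/V².
I_D = ½ k_n V_ov² = 0.5 × 7.232 × 2² = 14.5 mA.

I_D = 14.5 mA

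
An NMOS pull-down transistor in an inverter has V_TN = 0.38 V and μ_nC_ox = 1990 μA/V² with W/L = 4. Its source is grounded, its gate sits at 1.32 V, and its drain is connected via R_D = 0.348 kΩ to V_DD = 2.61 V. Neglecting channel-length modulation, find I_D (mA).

V_GS = V_G = 1.32 V, so V_ov = 1.32 − 0.38 = 0.94 V.
k_n = μ_nC_ox · (W/L) = 7.96 mA/V².
Assume saturation: I_D = ½ k_n V_ov² = 0.5 × 7.96 × 0.94² = 3.52 mA, giving V_DS = V_DD − I_D R_D = 2.61 − 3.52 × 0.348 = 1.39 V.
V_DS = 1.39 V ≥ V_ov = 0.94 V, confirming saturation.

I_D = 3.52 mA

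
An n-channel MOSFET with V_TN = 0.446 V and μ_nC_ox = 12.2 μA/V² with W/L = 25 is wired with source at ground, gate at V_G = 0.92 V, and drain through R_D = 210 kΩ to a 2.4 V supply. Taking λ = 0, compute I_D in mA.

I_D = 0.0110 mA

V_GS = V_G = 0.92 V, so V_ov = 0.92 − 0.446 = 0.474 V.
k_n = μ_nC_ox · (W/L) = 0.305 mA/V².
Assume saturation: I_D = ½ k_n V_ov² = 0.5 × 0.305 × 0.474² = 0.0343 mA, giving V_DS = V_DD − I_D R_D = 2.4 − 0.0343 × 210 = -4.8 V.
But -4.8 V < V_ov = 0.474 V, so the device is actually in triode.
In triode I_D = k_n[V_ov V_DS − ½ V_DS²] and I_D = (V_DD − V_DS)/R_D. Equating: 32 V_DS² − 31.36 V_DS + 2.4 = 0, giving V_DS = 0.0837 V (the root below V_ov).
I_D = (2.4 − 0.0837) / 210 = 0.011 mA.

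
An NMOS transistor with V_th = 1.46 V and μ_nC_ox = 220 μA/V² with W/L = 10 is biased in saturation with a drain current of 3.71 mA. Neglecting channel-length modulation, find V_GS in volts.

V_GS = 3.30 V

k_n = μ_nC_ox · (W/L) = 2.2 mA/V².
In saturation I_D = ½ k_n (V_GS − V_th)², so V_GS − V_th = √(2 I_D / k_n) = √(2 × 3.71 / 2.2) = 1.84 V.
V_GS = 1.46 + 1.84 = 3.3 V.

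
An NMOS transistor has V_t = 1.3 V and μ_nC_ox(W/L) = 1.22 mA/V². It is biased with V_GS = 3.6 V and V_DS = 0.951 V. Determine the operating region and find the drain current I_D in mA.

Triode; I_D = 2.12 mA

V_ov = V_GS − V_t = 3.6 − 1.3 = 2.3 V.
Since V_DS = 0.951 V < V_ov = 2.3 V, the device is in the triode region.
I_D = k_n [V_ov · V_DS − ½ V_DS²] = 1.22 × [2.3 × 0.951 − 0.5 × 0.951²] = 2.12 mA.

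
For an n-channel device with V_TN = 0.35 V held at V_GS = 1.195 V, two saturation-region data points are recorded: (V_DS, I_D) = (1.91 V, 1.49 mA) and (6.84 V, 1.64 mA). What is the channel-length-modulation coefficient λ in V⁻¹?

λ = 0.0212 V⁻¹

With V_GS fixed, I_D ∝ (1 + λ V_DS) in saturation, so I_D2/I_D1 = (1 + λ V_DS2)/(1 + λ V_DS1).
1.64/1.49 = 1.101 = (1 + 6.84 λ)/(1 + 1.91 λ).
Solving: λ (I_D1 V_DS2 − I_D2 V_DS1) = I_D2 − I_D1, so λ = (1.64 − 1.49) / (1.49 × 6.84 − 1.64 × 1.91) = 0.15 / 7.06 = 0.0212 V⁻¹.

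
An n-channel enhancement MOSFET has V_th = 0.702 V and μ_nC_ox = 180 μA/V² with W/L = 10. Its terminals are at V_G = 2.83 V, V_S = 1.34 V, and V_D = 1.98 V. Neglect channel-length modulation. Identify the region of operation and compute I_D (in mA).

V_GS = V_G − V_S = 2.83 − 1.34 = 1.49 V; V_DS = V_D − V_S = 1.98 − 1.34 = 0.64 V.
k_n = μ_nC_ox · (W/L) = 1.8 mA/V².
V_ov = V_GS − V_th = 1.49 − 0.702 = 0.788 V.
Since V_DS = 0.64 V < V_ov = 0.788 V, the device is in the triode region.
I_D = k_n [V_ov · V_DS − ½ V_DS²] = 1.8 × [0.788 × 0.64 − 0.5 × 0.64²] = 0.539 mA.

Triode; I_D = 0.539 mA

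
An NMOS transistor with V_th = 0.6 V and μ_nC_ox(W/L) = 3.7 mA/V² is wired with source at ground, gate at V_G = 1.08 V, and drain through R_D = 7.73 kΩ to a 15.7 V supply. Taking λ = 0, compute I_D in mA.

V_GS = V_G = 1.08 V, so V_ov = 1.08 − 0.6 = 0.48 V.
Assume saturation: I_D = ½ k_n V_ov² = 0.5 × 3.7 × 0.48² = 0.426 mA, giving V_DS = V_DD − I_D R_D = 15.7 − 0.426 × 7.73 = 12.4 V.
V_DS = 12.4 V ≥ V_ov = 0.48 V, confirming saturation.

I_D = 0.426 mA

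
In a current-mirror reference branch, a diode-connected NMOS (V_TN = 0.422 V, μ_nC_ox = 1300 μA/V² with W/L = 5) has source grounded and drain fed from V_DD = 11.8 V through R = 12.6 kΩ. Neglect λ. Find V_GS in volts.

V_GS = 0.937 V

With gate tied to drain, V_GS = V_DS ≥ V_GS − V_TN, so the device is in saturation.
k_n = μ_nC_ox · (W/L) = 6.5 mA/V².
KCL at the drain: ½ k_n (V_GS − V_TN)² = (V_DD − V_GS)/R.
Let x = V_GS − 0.422. Then 40.9 x² + x − 11.38 = 0, giving x = 0.515 V (positive root), so V_GS = 0.937 V.
I_D = (V_DD − V_GS)/R = (11.8 − 0.937) / 12.6 = 0.862 mA.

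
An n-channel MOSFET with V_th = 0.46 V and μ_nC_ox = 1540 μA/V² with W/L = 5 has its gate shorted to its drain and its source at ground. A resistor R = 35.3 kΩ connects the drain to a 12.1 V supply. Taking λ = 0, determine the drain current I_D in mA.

I_D = 0.322 mA

With gate tied to drain, V_GS = V_DS ≥ V_GS − V_th, so the device is in saturation.
k_n = μ_nC_ox · (W/L) = 7.7 mA/V².
KCL at the drain: ½ k_n (V_GS − V_th)² = (V_DD − V_GS)/R.
Let x = V_GS − 0.46. Then 136 x² + x − 11.64 = 0, giving x = 0.289 V (positive root), so V_GS = 0.749 V.
I_D = (V_DD − V_GS)/R = (12.1 − 0.749) / 35.3 = 0.322 mA.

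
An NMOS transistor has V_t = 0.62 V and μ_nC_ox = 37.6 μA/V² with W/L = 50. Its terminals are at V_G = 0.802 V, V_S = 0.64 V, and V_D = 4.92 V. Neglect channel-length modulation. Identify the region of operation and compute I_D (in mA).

V_GS = V_G − V_S = 0.802 − 0.64 = 0.162 V; V_DS = V_D − V_S = 4.92 − 0.64 = 4.28 V.
V_GS = 0.162 V < V_t = 0.62 V, so the transistor is in cutoff.

Cutoff; I_D = 0 mA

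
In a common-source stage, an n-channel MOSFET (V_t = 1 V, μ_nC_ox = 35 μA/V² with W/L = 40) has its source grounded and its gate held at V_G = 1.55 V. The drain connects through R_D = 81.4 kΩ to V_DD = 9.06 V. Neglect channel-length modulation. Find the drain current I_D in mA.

V_GS = V_G = 1.55 V, so V_ov = 1.55 − 1 = 0.55 V.
k_n = μ_nC_ox · (W/L) = 1.4 mA/V².
Assume saturation: I_D = ½ k_n V_ov² = 0.5 × 1.4 × 0.55² = 0.212 mA, giving V_DS = V_DD − I_D R_D = 9.06 − 0.212 × 81.4 = -8.18 V.
But -8.18 V < V_ov = 0.55 V, so the device is actually in triode.
In triode I_D = k_n[V_ov V_DS − ½ V_DS²] and I_D = (V_DD − V_DS)/R_D. Equating: 57 V_DS² − 63.68 V_DS + 9.06 = 0, giving V_DS = 0.167 V (the root below V_ov).
I_D = (9.06 − 0.167) / 81.4 = 0.109 mA.

I_D = 0.109 mA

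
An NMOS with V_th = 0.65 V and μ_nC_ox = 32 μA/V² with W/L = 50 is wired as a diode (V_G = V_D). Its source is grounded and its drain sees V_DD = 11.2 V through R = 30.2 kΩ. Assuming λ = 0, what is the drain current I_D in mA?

With gate tied to drain, V_GS = V_DS ≥ V_GS − V_th, so the device is in saturation.
k_n = μ_nC_ox · (W/L) = 1.6 mA/V².
KCL at the drain: ½ k_n (V_GS − V_th)² = (V_DD − V_GS)/R.
Let x = V_GS − 0.65. Then 24.2 x² + x − 10.55 = 0, giving x = 0.64 V (positive root), so V_GS = 1.29 V.
I_D = (V_DD − V_GS)/R = (11.2 − 1.29) / 30.2 = 0.328 mA.

I_D = 0.328 mA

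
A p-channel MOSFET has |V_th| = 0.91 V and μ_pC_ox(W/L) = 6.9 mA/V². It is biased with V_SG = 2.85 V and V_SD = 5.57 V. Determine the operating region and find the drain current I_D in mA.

Saturation; I_D = 13.0 mA

V_ov = V_SG − |V_th| = 2.85 − 0.91 = 1.94 V.
Since V_SD = 5.57 V ≥ V_ov = 1.94 V, the device is in saturation.
I_D = ½ k_p V_ov² = 0.5 × 6.9 × 1.94² = 13 mA.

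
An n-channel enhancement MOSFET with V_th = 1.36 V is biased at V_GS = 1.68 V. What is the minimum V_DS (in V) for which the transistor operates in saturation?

The boundary between triode and saturation is V_DS = V_GS − V_th = V_ov.
V_ov = 1.68 − 1.36 = 0.32 V.

V_DS,sat = 0.320 V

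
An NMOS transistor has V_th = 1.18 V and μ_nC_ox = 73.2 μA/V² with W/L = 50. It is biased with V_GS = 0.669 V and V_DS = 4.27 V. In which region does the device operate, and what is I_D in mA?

V_GS = 0.669 V < V_th = 1.18 V, so the transistor is in cutoff.

Cutoff; I_D = 0 mA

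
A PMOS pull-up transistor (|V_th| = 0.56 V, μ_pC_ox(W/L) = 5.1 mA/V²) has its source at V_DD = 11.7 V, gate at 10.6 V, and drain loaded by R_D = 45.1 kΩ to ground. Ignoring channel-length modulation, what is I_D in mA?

V_SG = V_DD − V_G = 11.7 − 10.6 = 1.1 V, so V_ov = 1.1 − 0.56 = 0.54 V.
Assume saturation: I_D = ½ k_p V_ov² = 0.5 × 5.1 × 0.54² = 0.744 mA, giving V_SD = V_DD − I_D R_D = 11.7 − 0.744 × 45.1 = -21.8 V.
But -21.8 V < V_ov = 0.54 V, so the device is actually in triode.
In triode I_D = k_p[V_ov V_SD − ½ V_SD²] and I_D = (V_DD − V_SD)/R_D. Equating: 115 V_SD² − 125.2 V_SD + 11.7 = 0, giving V_SD = 0.103 V (the root below V_ov).
I_D = (11.7 − 0.103) / 45.1 = 0.257 mA.

I_D = 0.257 mA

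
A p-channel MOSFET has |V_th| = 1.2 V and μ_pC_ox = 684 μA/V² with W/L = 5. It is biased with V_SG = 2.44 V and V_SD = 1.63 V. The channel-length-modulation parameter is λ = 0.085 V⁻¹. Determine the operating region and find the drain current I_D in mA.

k_p = μ_pC_ox · (W/L) = 3.42 mA/V².
V_ov = V_SG − |V_th| = 2.44 − 1.2 = 1.24 V.
Since V_SD = 1.63 V ≥ V_ov = 1.24 V, the device is in saturation.
I_D = ½ k_p V_ov² (1 + λ V_SD) = 0.5 × 3.42 × 1.24² × (1 + 0.085 × 1.63) = 2.99 mA.

Saturation; I_D = 2.99 mA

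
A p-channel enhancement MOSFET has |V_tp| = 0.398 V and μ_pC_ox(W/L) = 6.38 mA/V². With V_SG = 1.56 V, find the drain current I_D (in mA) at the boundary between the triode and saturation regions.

I_D = 4.31 mA

At the boundary V_SD = V_ov = V_SG − |V_tp| = 1.56 − 0.398 = 1.16 V.
I_D = ½ k_p V_ov² = 0.5 × 6.38 × 1.16² = 4.31 mA.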